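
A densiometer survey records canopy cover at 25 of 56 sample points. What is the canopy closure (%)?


Formula: Canopy closure = covered points / total points * 100
Closure = 25 / 56 * 100
Closure = 0.4464 * 100 = 44.6%

44.6


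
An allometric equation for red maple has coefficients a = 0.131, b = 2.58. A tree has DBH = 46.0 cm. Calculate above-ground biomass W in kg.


Formula: W = a * DBH^b  (allometric power law)
DBH^b = 46.0^2.58 = 19494.6394
W = 0.131 * 19494.6394 = 2553.8 kg

2553.8


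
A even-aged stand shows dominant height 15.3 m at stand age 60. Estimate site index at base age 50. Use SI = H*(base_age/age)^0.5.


Formula: SI = H_dom * (base_age / age)^0.5
Age ratio = 50 / 60 = 0.83333
sqrt(age_ratio) = 0.91287
SI = 15.3 * 0.91287 = 14.0 m

14.0


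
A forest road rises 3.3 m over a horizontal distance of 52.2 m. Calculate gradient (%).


Formula: Gradient = rise / run * 100
Gradient = 3.3 / 52.2 * 100 = 6.3%

6.3


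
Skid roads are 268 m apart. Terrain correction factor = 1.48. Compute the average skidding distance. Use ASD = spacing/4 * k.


Formula: ASD = (spacing / 4) * correction
Uncorrected distance = spacing / 4 = 268 / 4 = 67 m
ASD = 67 * 1.48 = 99 m

99


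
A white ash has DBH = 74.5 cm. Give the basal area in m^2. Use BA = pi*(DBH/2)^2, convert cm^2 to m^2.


Formula: BA = pi * (DBH/2)^2 / 10000  (cm^2 to m^2)
Radius = DBH/2 = 74.5/2 = 37.25 cm
BA = pi * 37.25^2 / 10000
   = 4359.1562 cm^2 / 10000
   = 0.4359 m^2

0.4359


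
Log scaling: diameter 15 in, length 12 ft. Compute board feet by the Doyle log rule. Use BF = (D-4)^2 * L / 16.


Doyle: BF = (D - 4)^2 * L / 16
Adjusted diameter = 15 - 4 = 11 in
(D-4)^2 = 11^2 = 121
BF = 121 * 12 / 16 = 91 BF

91


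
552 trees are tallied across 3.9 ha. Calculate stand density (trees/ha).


Formula: Stand Density = N_trees / Area_ha
Density = 552 trees / 3.9 ha
Density = 142 trees/ha

142


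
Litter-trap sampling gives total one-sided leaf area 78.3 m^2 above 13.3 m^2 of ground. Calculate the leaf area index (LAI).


Formula: LAI = total leaf area / ground area  (dimensionless)
LAI = 78.3 m^2 / 13.3 m^2
LAI = 5.89

5.89


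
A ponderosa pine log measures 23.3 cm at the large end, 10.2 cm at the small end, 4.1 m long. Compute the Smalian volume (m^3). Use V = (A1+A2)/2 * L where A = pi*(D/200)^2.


Smalian: V = (A1 + A2)/2 * L,  A = pi*(D/200)^2
A1 = pi*(23.3/200)^2 = 0.042638 m^2
A2 = pi*(10.2/200)^2 = 0.008171 m^2
V = (0.042638+0.008171)/2*4.1 = 0.1042 m^3

0.1042


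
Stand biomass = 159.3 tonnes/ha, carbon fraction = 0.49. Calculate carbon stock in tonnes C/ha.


Formula: Carbon Stock = Biomass * Carbon Fraction
C = 159.3 t/ha * 0.49
C = 78.1 t C/ha

78.1


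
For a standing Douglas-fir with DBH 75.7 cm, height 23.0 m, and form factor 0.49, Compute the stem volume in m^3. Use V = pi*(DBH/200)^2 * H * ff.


Formula: V = pi * (DBH/200)^2 * H * ff
Radius = DBH/200 = 75.7/200 = 0.3785 m
Radius^2 = 0.3785^2 = 0.14326225 m^2
V = pi * 0.14326225 * 23.0 * 0.49
V = 5.072 m^3

5.072


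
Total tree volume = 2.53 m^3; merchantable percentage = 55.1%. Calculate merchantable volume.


Formula: MV = V_total * (merchantable_pct / 100)
Merchantable fraction = 55.1% / 100 = 0.551
MV = 2.53 m^3 * 0.551 = 1.394 m^3

1.394


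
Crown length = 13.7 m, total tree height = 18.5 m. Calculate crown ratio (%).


Formula: Crown Ratio = (Crown Length / Total Height) * 100
CR = (13.7 m / 18.5 m) * 100
CR = 0.7405 * 100 = 74.1%

74.1


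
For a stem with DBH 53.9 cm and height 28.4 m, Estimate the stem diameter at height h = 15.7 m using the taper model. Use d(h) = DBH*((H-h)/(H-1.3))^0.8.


Taper: d(h) = DBH * ((H - h) / (H - 1.3))^0.8
Numerator = H - h = 28.4 - 15.7 = 12.7 m
Denominator = H - 1.3 = 28.4 - 1.3 = 27.1 m
Ratio = 12.7 / 27.1 = 0.46863
d = 53.9 * 0.46863^0.8 = 29.4 cm

29.4


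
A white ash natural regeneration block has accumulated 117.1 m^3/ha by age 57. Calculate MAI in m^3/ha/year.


Formula: MAI = Total Volume / Stand Age
MAI = 117.1 m^3/ha / 57 years
MAI = 2.05 m^3/ha/year

2.05


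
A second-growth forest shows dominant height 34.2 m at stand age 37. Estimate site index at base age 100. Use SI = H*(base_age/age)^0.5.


Formula: SI = H_dom * (base_age / age)^0.5
Age ratio = 100 / 37 = 2.7027
sqrt(age_ratio) = 1.64399
SI = 34.2 * 1.64399 = 56.2 m

56.2


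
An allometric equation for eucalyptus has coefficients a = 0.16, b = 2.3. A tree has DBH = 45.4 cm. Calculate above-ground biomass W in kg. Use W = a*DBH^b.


Formula: W = a * DBH^b  (allometric power law)
DBH^b = 45.4^2.3 = 6474.8314
W = 0.16 * 6474.8314 = 1036.0 kg

1036.0


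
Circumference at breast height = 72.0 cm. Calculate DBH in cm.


Formula: DBH = C / pi
DBH = 72.0 / pi
pi = 3.14159...
DBH = 22.9 cm

22.9


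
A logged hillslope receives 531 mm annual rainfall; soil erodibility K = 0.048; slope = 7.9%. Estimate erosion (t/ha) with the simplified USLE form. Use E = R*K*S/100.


Formula: E = R * K * S / 100  (simplified USLE)
R * K = 531 * 0.048 = 25.488
E = 25.488 * 7.9 / 100 = 2.01 t/ha

2.01


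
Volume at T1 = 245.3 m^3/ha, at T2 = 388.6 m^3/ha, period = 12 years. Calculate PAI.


Formula: PAI = (V_T2 - V_T1) / (T2 - T1)
Volume increment = 388.6 - 245.3 = 143.3 m^3/ha
PAI = 143.3 / 12 = 11.94 m^3/ha/year

11.94


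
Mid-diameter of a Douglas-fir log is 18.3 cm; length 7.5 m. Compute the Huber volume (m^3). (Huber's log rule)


Huber: V = Am * L,  Am = pi*(Dm/200)^2
Am = pi*(18.3/200)^2 = 0.026302 m^2
V = 0.026302*7.5 = 0.1973 m^3

0.1973


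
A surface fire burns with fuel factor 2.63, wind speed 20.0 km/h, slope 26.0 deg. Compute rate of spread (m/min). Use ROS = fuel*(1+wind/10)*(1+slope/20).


Formula: ROS = fuel * (1 + wind/10) * (1 + slope/20)
Wind factor = 1 + 20.0/10 = 3.0
Slope factor = 1 + 26.0/20 = 2.3
ROS = 2.63 * 3.0 * 2.3 = 18.15 m/min

18.15


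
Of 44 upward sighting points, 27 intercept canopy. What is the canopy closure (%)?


Formula: Canopy closure = covered points / total points * 100
Closure = 27 / 44 * 100
Closure = 0.6136 * 100 = 61.4%

61.4


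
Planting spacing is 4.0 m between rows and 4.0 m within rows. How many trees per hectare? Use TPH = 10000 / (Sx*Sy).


Formula: TPH = 10000 m^2/ha / (spacing_x * spacing_y)
Area per tree = 4.0 m * 4.0 m = 16.0 m^2
TPH = 10000 / 16.0 = 625 trees/ha

625


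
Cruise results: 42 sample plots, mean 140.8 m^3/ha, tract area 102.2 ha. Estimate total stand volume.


Formula: Total Volume = Mean Volume per ha * Total Area
Total Volume = 140.8 m^3/ha * 102.2 ha
Total Volume = 14390 m^3

14390


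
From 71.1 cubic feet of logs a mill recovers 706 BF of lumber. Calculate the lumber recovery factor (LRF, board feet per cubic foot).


Formula: LRF = Lumber Output (BF) / Log Input (ft^3)
LRF = 706 BF / 71.1 ft^3
LRF = 9.93 BF/ft^3

9.93


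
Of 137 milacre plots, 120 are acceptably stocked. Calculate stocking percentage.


Formula: Stocking % = stocked plots / total plots * 100
Stocking = 120 / 137 * 100
Stocking = 0.8759 * 100 = 87.6%

87.6


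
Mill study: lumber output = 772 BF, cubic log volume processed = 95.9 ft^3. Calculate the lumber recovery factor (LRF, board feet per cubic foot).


Formula: LRF = Lumber Output (BF) / Log Input (ft^3)
LRF = 772 BF / 95.9 ft^3
LRF = 8.05 BF/ft^3

8.05


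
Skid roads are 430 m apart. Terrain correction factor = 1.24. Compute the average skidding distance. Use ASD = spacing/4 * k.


Formula: ASD = (spacing / 4) * correction
Uncorrected distance = spacing / 4 = 430 / 4 = 107.5 m
ASD = 107.5 * 1.24 = 133 m

133


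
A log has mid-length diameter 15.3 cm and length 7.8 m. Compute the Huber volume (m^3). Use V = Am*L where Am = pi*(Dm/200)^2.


Huber: V = Am * L,  Am = pi*(Dm/200)^2
Am = pi*(15.3/200)^2 = 0.018385 m^2
V = 0.018385*7.8 = 0.1434 m^3

0.1434


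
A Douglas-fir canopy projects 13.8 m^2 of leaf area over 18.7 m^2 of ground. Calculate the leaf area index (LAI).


Formula: LAI = total leaf area / ground area  (dimensionless)
LAI = 13.8 m^2 / 18.7 m^2
LAI = 0.74

0.74


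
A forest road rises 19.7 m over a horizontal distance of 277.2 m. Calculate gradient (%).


Formula: Gradient = rise / run * 100
Gradient = 19.7 / 277.2 * 100 = 7.1%

7.1


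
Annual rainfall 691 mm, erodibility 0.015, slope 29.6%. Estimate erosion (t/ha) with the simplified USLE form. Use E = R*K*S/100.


Formula: E = R * K * S / 100  (simplified USLE)
R * K = 691 * 0.015 = 10.365
E = 10.365 * 29.6 / 100 = 3.07 t/ha

3.07


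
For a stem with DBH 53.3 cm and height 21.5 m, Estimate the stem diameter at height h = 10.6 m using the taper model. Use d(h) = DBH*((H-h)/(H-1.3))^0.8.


Taper: d(h) = DBH * ((H - h) / (H - 1.3))^0.8
Numerator = H - h = 21.5 - 10.6 = 10.9 m
Denominator = H - 1.3 = 21.5 - 1.3 = 20.2 m
Ratio = 10.9 / 20.2 = 0.5396
d = 53.3 * 0.5396^0.8 = 32.5 cm

32.5


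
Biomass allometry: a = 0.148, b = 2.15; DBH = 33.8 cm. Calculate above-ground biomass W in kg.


Formula: W = a * DBH^b  (allometric power law)
DBH^b = 33.8^2.15 = 1937.1841
W = 0.148 * 1937.1841 = 286.7 kg

286.7


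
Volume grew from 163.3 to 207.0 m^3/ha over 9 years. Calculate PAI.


Formula: PAI = (V_T2 - V_T1) / (T2 - T1)
Volume increment = 207.0 - 163.3 = 43.7 m^3/ha
PAI = 43.7 / 9 = 4.86 m^3/ha/year

4.86


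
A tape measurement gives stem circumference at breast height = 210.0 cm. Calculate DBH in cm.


Formula: DBH = C / pi
DBH = 210.0 / pi
pi = 3.14159...
DBH = 66.8 cm

66.8


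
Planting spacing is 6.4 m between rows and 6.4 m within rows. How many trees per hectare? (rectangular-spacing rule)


Formula: TPH = 10000 m^2/ha / (spacing_x * spacing_y)
Area per tree = 6.4 m * 6.4 m = 40.96 m^2
TPH = 10000 / 40.96 = 244 trees/ha

244


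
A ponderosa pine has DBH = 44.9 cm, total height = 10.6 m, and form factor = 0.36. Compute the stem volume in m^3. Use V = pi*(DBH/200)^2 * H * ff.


Formula: V = pi * (DBH/200)^2 * H * ff
Radius = DBH/200 = 44.9/200 = 0.2245 m
Radius^2 = 0.2245^2 = 0.05040025 m^2
V = pi * 0.05040025 * 10.6 * 0.36
V = 0.604 m^3

0.604


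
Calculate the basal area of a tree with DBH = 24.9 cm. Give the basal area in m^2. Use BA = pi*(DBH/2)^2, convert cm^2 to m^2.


Formula: BA = pi * (DBH/2)^2 / 10000  (cm^2 to m^2)
Radius = DBH/2 = 24.9/2 = 12.45 cm
BA = pi * 12.45^2 / 10000
   = 486.9547 cm^2 / 10000
   = 0.0487 m^2

0.0487


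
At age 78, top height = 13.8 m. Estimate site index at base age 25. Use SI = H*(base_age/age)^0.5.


Formula: SI = H_dom * (base_age / age)^0.5
Age ratio = 25 / 78 = 0.32051
sqrt(age_ratio) = 0.56614
SI = 13.8 * 0.56614 = 7.8 m

7.8


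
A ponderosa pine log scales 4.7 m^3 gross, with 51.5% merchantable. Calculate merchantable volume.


Formula: MV = V_total * (merchantable_pct / 100)
Merchantable fraction = 51.5% / 100 = 0.515
MV = 4.7 m^3 * 0.515 = 2.421 m^3

2.421


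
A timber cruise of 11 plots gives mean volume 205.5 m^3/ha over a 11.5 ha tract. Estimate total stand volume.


Formula: Total Volume = Mean Volume per ha * Total Area
Total Volume = 205.5 m^3/ha * 11.5 ha
Total Volume = 2363 m^3

2363


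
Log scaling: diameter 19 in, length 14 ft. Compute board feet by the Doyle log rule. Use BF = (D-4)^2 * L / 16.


Doyle: BF = (D - 4)^2 * L / 16
Adjusted diameter = 19 - 4 = 15 in
(D-4)^2 = 15^2 = 225
BF = 225 * 14 / 16 = 197 BF

197


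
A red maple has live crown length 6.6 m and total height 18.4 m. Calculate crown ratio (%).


Formula: Crown Ratio = (Crown Length / Total Height) * 100
CR = (6.6 m / 18.4 m) * 100
CR = 0.3587 * 100 = 35.9%

35.9


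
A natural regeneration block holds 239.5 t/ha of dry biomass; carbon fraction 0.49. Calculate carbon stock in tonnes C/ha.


Formula: Carbon Stock = Biomass * Carbon Fraction
C = 239.5 t/ha * 0.49
C = 117.4 t C/ha

117.4


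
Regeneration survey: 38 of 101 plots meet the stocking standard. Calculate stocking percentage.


Formula: Stocking % = stocked plots / total plots * 100
Stocking = 38 / 101 * 100
Stocking = 0.3762 * 100 = 37.6%

37.6


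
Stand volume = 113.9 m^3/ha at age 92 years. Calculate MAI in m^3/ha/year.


Formula: MAI = Total Volume / Stand Age
MAI = 113.9 m^3/ha / 92 years
MAI = 1.24 m^3/ha/year

1.24


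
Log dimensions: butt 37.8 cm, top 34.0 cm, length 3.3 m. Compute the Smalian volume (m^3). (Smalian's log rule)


Smalian: V = (A1 + A2)/2 * L,  A = pi*(D/200)^2
A1 = pi*(37.8/200)^2 = 0.112221 m^2
A2 = pi*(34.0/200)^2 = 0.090792 m^2
V = (0.112221+0.090792)/2*3.3 = 0.335 m^3

0.335


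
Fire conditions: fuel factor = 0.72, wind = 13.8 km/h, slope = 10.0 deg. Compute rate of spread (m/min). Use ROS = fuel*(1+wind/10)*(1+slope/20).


Formula: ROS = fuel * (1 + wind/10) * (1 + slope/20)
Wind factor = 1 + 13.8/10 = 2.38
Slope factor = 1 + 10.0/20 = 1.5
ROS = 0.72 * 2.38 * 1.5 = 2.57 m/min

2.57


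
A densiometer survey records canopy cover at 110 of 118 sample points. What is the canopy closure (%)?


Formula: Canopy closure = covered points / total points * 100
Closure = 110 / 118 * 100
Closure = 0.9322 * 100 = 93.2%

93.2


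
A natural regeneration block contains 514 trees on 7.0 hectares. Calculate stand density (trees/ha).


Formula: Stand Density = N_trees / Area_ha
Density = 514 trees / 7.0 ha
Density = 73 trees/ha

73


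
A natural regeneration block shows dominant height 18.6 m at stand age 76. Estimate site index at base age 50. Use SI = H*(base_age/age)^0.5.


Formula: SI = H_dom * (base_age / age)^0.5
Age ratio = 50 / 76 = 0.65789
sqrt(age_ratio) = 0.81111
SI = 18.6 * 0.81111 = 15.1 m

15.1


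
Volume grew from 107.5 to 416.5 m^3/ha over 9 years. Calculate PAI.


Formula: PAI = (V_T2 - V_T1) / (T2 - T1)
Volume increment = 416.5 - 107.5 = 309.0 m^3/ha
PAI = 309.0 / 9 = 34.33 m^3/ha/year

34.33


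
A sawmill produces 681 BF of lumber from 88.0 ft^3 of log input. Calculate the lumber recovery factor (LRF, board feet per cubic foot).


Formula: LRF = Lumber Output (BF) / Log Input (ft^3)
LRF = 681 BF / 88.0 ft^3
LRF = 7.74 BF/ft^3

7.74


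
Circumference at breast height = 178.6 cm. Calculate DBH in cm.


Formula: DBH = C / pi
DBH = 178.6 / pi
pi = 3.14159...
DBH = 56.9 cm

56.9


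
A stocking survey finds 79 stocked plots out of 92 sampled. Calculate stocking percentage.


Formula: Stocking % = stocked plots / total plots * 100
Stocking = 79 / 92 * 100
Stocking = 0.8587 * 100 = 85.9%

85.9


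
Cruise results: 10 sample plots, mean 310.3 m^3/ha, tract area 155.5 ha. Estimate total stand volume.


Formula: Total Volume = Mean Volume per ha * Total Area
Total Volume = 310.3 m^3/ha * 155.5 ha
Total Volume = 48252 m^3

48252


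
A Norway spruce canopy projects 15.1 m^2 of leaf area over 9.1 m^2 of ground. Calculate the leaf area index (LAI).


Formula: LAI = total leaf area / ground area  (dimensionless)
LAI = 15.1 m^2 / 9.1 m^2
LAI = 1.66

1.66


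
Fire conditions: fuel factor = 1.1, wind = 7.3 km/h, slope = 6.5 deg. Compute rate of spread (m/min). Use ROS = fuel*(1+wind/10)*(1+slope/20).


Formula: ROS = fuel * (1 + wind/10) * (1 + slope/20)
Wind factor = 1 + 7.3/10 = 1.73
Slope factor = 1 + 6.5/20 = 1.325
ROS = 1.1 * 1.73 * 1.325 = 2.52 m/min

2.52


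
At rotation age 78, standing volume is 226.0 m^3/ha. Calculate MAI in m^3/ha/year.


Formula: MAI = Total Volume / Stand Age
MAI = 226.0 m^3/ha / 78 years
MAI = 2.9 m^3/ha/year

2.9


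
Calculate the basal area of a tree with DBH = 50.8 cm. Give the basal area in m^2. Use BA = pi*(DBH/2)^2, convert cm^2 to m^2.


Formula: BA = pi * (DBH/2)^2 / 10000  (cm^2 to m^2)
Radius = DBH/2 = 50.8/2 = 25.4 cm
BA = pi * 25.4^2 / 10000
   = 2026.8299 cm^2 / 10000
   = 0.2027 m^2

0.2027


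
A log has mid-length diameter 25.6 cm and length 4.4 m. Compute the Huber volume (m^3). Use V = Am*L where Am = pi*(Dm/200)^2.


Huber: V = Am * L,  Am = pi*(Dm/200)^2
Am = pi*(25.6/200)^2 = 0.051472 m^2
V = 0.051472*4.4 = 0.2265 m^3

0.2265


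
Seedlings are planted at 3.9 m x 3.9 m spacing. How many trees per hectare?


Formula: TPH = 10000 m^2/ha / (spacing_x * spacing_y)
Area per tree = 3.9 m * 3.9 m = 15.21 m^2
TPH = 10000 / 15.21 = 657 trees/ha

657


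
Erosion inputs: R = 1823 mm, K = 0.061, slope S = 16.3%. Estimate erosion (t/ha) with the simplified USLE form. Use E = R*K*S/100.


Formula: E = R * K * S / 100  (simplified USLE)
R * K = 1823 * 0.061 = 111.203
E = 111.203 * 16.3 / 100 = 18.13 t/ha

18.13


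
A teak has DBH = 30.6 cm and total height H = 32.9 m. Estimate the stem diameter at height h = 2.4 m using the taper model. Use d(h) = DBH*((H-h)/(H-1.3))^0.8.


Taper: d(h) = DBH * ((H - h) / (H - 1.3))^0.8
Numerator = H - h = 32.9 - 2.4 = 30.5 m
Denominator = H - 1.3 = 32.9 - 1.3 = 31.6 m
Ratio = 30.5 / 31.6 = 0.96519
d = 30.6 * 0.96519^0.8 = 29.7 cm

29.7


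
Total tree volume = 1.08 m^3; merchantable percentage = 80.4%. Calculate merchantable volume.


Formula: MV = V_total * (merchantable_pct / 100)
Merchantable fraction = 80.4% / 100 = 0.804
MV = 1.08 m^3 * 0.804 = 0.868 m^3

0.868


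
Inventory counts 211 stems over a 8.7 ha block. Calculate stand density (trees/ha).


Formula: Stand Density = N_trees / Area_ha
Density = 211 trees / 8.7 ha
Density = 24 trees/ha

24


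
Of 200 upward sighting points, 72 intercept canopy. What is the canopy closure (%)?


Formula: Canopy closure = covered points / total points * 100
Closure = 72 / 200 * 100
Closure = 0.36 * 100 = 36.0%

36.0


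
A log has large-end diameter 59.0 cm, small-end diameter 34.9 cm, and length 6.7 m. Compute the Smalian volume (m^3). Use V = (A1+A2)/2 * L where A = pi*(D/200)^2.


Smalian: V = (A1 + A2)/2 * L,  A = pi*(D/200)^2
A1 = pi*(59.0/200)^2 = 0.273397 m^2
A2 = pi*(34.9/200)^2 = 0.095662 m^2
V = (0.273397+0.095662)/2*6.7 = 1.2363 m^3

1.2363


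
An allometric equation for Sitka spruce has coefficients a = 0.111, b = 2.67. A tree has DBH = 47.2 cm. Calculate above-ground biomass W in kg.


Formula: W = a * DBH^b  (allometric power law)
DBH^b = 47.2^2.67 = 29473.0538
W = 0.111 * 29473.0538 = 3271.5 kg

3271.5


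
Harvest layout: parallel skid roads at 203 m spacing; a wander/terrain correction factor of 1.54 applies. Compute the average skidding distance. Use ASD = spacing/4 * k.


Formula: ASD = (spacing / 4) * correction
Uncorrected distance = spacing / 4 = 203 / 4 = 50.75 m
ASD = 50.75 * 1.54 = 78 m

78


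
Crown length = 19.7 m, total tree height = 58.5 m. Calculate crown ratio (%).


Formula: Crown Ratio = (Crown Length / Total Height) * 100
CR = (19.7 m / 58.5 m) * 100
CR = 0.3368 * 100 = 33.7%

33.7


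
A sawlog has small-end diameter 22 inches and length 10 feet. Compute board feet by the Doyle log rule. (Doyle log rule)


Doyle: BF = (D - 4)^2 * L / 16
Adjusted diameter = 22 - 4 = 18 in
(D-4)^2 = 18^2 = 324
BF = 324 * 10 / 16 = 203 BF

203


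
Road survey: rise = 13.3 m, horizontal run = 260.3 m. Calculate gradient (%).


Formula: Gradient = rise / run * 100
Gradient = 13.3 / 260.3 * 100 = 5.1%

5.1


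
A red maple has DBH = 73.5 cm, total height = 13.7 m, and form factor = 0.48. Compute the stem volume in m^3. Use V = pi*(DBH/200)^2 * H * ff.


Formula: V = pi * (DBH/200)^2 * H * ff
Radius = DBH/200 = 73.5/200 = 0.3675 m
Radius^2 = 0.3675^2 = 0.13505625 m^2
V = pi * 0.13505625 * 13.7 * 0.48
V = 2.79 m^3

2.79


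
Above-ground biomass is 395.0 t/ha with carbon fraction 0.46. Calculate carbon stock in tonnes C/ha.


Formula: Carbon Stock = Biomass * Carbon Fraction
C = 395.0 t/ha * 0.46
C = 181.7 t C/ha

181.7


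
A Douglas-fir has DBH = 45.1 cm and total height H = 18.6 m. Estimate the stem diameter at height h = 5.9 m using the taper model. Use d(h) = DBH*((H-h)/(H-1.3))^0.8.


Taper: d(h) = DBH * ((H - h) / (H - 1.3))^0.8
Numerator = H - h = 18.6 - 5.9 = 12.7 m
Denominator = H - 1.3 = 18.6 - 1.3 = 17.3 m
Ratio = 12.7 / 17.3 = 0.7341
d = 45.1 * 0.7341^0.8 = 35.2 cm

35.2


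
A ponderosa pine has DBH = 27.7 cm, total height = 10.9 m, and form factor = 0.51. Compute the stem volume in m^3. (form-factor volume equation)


Formula: V = pi * (DBH/200)^2 * H * ff
Radius = DBH/200 = 27.7/200 = 0.1385 m
Radius^2 = 0.1385^2 = 0.01918225 m^2
V = pi * 0.01918225 * 10.9 * 0.51
V = 0.335 m^3

0.335


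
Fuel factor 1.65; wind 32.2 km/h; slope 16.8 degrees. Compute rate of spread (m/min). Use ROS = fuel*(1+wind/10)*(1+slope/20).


Formula: ROS = fuel * (1 + wind/10) * (1 + slope/20)
Wind factor = 1 + 32.2/10 = 4.22
Slope factor = 1 + 16.8/20 = 1.84
ROS = 1.65 * 4.22 * 1.84 = 12.81 m/min

12.81


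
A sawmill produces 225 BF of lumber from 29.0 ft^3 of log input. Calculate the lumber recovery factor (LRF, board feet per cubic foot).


Formula: LRF = Lumber Output (BF) / Log Input (ft^3)
LRF = 225 BF / 29.0 ft^3
LRF = 7.76 BF/ft^3

7.76


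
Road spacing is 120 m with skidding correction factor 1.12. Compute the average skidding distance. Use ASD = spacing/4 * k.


Formula: ASD = (spacing / 4) * correction
Uncorrected distance = spacing / 4 = 120 / 4 = 30 m
ASD = 30 * 1.12 = 34 m

34


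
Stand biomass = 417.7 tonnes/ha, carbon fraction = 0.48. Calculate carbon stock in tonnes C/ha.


Formula: Carbon Stock = Biomass * Carbon Fraction
C = 417.7 t/ha * 0.48
C = 200.5 t C/ha

200.5


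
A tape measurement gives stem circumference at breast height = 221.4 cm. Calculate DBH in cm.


Formula: DBH = C / pi
DBH = 221.4 / pi
pi = 3.14159...
DBH = 70.5 cm

70.5


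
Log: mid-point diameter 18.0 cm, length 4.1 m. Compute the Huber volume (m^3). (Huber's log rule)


Huber: V = Am * L,  Am = pi*(Dm/200)^2
Am = pi*(18.0/200)^2 = 0.025447 m^2
V = 0.025447*4.1 = 0.1043 m^3

0.1043


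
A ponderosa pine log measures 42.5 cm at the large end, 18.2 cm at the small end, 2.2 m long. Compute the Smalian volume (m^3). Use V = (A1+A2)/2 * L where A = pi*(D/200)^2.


Smalian: V = (A1 + A2)/2 * L,  A = pi*(D/200)^2
A1 = pi*(42.5/200)^2 = 0.141863 m^2
A2 = pi*(18.2/200)^2 = 0.026016 m^2
V = (0.141863+0.026016)/2*2.2 = 0.1847 m^3

0.1847


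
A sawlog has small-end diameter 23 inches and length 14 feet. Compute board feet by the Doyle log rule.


Doyle: BF = (D - 4)^2 * L / 16
Adjusted diameter = 23 - 4 = 19 in
(D-4)^2 = 19^2 = 361
BF = 361 * 14 / 16 = 316 BF

316


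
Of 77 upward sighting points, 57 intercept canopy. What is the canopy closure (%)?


Formula: Canopy closure = covered points / total points * 100
Closure = 57 / 77 * 100
Closure = 0.7403 * 100 = 74.0%

74.0


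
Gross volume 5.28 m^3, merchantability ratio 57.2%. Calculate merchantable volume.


Formula: MV = V_total * (merchantable_pct / 100)
Merchantable fraction = 57.2% / 100 = 0.572
MV = 5.28 m^3 * 0.572 = 3.02 m^3

3.02


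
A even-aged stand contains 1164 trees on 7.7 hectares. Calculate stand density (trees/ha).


Formula: Stand Density = N_trees / Area_ha
Density = 1164 trees / 7.7 ha
Density = 151 trees/ha

151


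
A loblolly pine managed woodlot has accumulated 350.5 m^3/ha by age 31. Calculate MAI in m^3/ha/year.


Formula: MAI = Total Volume / Stand Age
MAI = 350.5 m^3/ha / 31 years
MAI = 11.31 m^3/ha/year

11.31


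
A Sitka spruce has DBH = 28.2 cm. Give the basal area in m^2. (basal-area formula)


Formula: BA = pi * (DBH/2)^2 / 10000  (cm^2 to m^2)
Radius = DBH/2 = 28.2/2 = 14.1 cm
BA = pi * 14.1^2 / 10000
   = 624.58 cm^2 / 10000
   = 0.0625 m^2

0.0625


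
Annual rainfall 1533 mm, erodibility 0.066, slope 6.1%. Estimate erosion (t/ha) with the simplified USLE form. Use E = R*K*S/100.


Formula: E = R * K * S / 100  (simplified USLE)
R * K = 1533 * 0.066 = 101.178
E = 101.178 * 6.1 / 100 = 6.17 t/ha

6.17


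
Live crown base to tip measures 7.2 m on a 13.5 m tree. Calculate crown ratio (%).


Formula: Crown Ratio = (Crown Length / Total Height) * 100
CR = (7.2 m / 13.5 m) * 100
CR = 0.5333 * 100 = 53.3%

53.3


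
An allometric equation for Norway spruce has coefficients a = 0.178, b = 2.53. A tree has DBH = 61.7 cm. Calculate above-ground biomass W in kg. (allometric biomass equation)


Formula: W = a * DBH^b  (allometric power law)
DBH^b = 61.7^2.53 = 33839.3074
W = 0.178 * 33839.3074 = 6023.4 kg

6023.4


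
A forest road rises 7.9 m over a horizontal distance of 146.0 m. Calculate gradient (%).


Formula: Gradient = rise / run * 100
Gradient = 7.9 / 146.0 * 100 = 5.4%

5.4


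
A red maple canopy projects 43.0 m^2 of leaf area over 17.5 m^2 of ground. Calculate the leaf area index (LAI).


Formula: LAI = total leaf area / ground area  (dimensionless)
LAI = 43.0 m^2 / 17.5 m^2
LAI = 2.46

2.46


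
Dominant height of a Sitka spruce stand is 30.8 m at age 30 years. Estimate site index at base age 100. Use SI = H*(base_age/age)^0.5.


Formula: SI = H_dom * (base_age / age)^0.5
Age ratio = 100 / 30 = 3.33333
sqrt(age_ratio) = 1.82574
SI = 30.8 * 1.82574 = 56.2 m

56.2


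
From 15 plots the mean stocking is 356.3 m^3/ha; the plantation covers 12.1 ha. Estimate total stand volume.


Formula: Total Volume = Mean Volume per ha * Total Area
Total Volume = 356.3 m^3/ha * 12.1 ha
Total Volume = 4311 m^3

4311


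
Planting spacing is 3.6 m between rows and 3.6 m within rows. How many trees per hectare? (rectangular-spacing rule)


Formula: TPH = 10000 m^2/ha / (spacing_x * spacing_y)
Area per tree = 3.6 m * 3.6 m = 12.96 m^2
TPH = 10000 / 12.96 = 772 trees/ha

772


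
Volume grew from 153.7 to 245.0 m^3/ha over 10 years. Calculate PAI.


Formula: PAI = (V_T2 - V_T1) / (T2 - T1)
Volume increment = 245.0 - 153.7 = 91.3 m^3/ha
PAI = 91.3 / 10 = 9.13 m^3/ha/year

9.13


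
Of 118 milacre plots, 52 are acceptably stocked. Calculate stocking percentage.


Formula: Stocking % = stocked plots / total plots * 100
Stocking = 52 / 118 * 100
Stocking = 0.4407 * 100 = 44.1%

44.1


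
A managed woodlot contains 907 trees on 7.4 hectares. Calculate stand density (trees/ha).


Formula: Stand Density = N_trees / Area_ha
Density = 907 trees / 7.4 ha
Density = 123 trees/ha

123


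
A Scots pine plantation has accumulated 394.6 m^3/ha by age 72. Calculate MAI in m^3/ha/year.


Formula: MAI = Total Volume / Stand Age
MAI = 394.6 m^3/ha / 72 years
MAI = 5.48 m^3/ha/year

5.48


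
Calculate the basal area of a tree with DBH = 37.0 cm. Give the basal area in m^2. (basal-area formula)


Formula: BA = pi * (DBH/2)^2 / 10000  (cm^2 to m^2)
Radius = DBH/2 = 37.0/2 = 18.5 cm
BA = pi * 18.5^2 / 10000
   = 1075.2101 cm^2 / 10000
   = 0.1075 m^2

0.1075


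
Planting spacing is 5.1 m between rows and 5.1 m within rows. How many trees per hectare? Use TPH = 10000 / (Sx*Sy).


Formula: TPH = 10000 m^2/ha / (spacing_x * spacing_y)
Area per tree = 5.1 m * 5.1 m = 26.01 m^2
TPH = 10000 / 26.01 = 384 trees/ha

384


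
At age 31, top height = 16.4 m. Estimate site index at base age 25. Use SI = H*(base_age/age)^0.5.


Formula: SI = H_dom * (base_age / age)^0.5
Age ratio = 25 / 31 = 0.80645
sqrt(age_ratio) = 0.89803
SI = 16.4 * 0.89803 = 14.7 m

14.7


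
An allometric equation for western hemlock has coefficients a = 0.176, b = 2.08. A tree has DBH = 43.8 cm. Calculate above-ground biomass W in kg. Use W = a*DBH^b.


Formula: W = a * DBH^b  (allometric power law)
DBH^b = 43.8^2.08 = 2595.7696
W = 0.176 * 2595.7696 = 456.9 kg

456.9


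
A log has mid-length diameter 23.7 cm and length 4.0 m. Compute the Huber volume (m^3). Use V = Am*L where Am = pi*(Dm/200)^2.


Huber: V = Am * L,  Am = pi*(Dm/200)^2
Am = pi*(23.7/200)^2 = 0.044115 m^2
V = 0.044115*4.0 = 0.1765 m^3

0.1765


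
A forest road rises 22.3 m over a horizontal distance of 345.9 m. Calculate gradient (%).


Formula: Gradient = rise / run * 100
Gradient = 22.3 / 345.9 * 100 = 6.4%

6.4


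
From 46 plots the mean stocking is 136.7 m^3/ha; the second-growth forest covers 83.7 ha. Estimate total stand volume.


Formula: Total Volume = Mean Volume per ha * Total Area
Total Volume = 136.7 m^3/ha * 83.7 ha
Total Volume = 11442 m^3

11442


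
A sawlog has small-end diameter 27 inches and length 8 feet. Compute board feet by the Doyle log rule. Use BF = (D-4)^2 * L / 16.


Doyle: BF = (D - 4)^2 * L / 16
Adjusted diameter = 27 - 4 = 23 in
(D-4)^2 = 23^2 = 529
BF = 529 * 8 / 16 = 265 BF

265


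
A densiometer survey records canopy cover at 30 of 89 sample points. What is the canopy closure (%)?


Formula: Canopy closure = covered points / total points * 100
Closure = 30 / 89 * 100
Closure = 0.3371 * 100 = 33.7%

33.7


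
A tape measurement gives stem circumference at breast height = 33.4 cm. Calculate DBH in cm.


Formula: DBH = C / pi
DBH = 33.4 / pi
pi = 3.14159...
DBH = 10.6 cm

10.6


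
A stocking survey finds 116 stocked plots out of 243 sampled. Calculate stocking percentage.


Formula: Stocking % = stocked plots / total plots * 100
Stocking = 116 / 243 * 100
Stocking = 0.4774 * 100 = 47.7%

47.7


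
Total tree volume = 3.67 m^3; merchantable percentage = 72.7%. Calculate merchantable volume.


Formula: MV = V_total * (merchantable_pct / 100)
Merchantable fraction = 72.7% / 100 = 0.727
MV = 3.67 m^3 * 0.727 = 2.668 m^3

2.668


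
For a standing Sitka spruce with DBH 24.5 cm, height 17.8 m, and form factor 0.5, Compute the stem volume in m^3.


Formula: V = pi * (DBH/200)^2 * H * ff
Radius = DBH/200 = 24.5/200 = 0.1225 m
Radius^2 = 0.1225^2 = 0.01500625 m^2
V = pi * 0.01500625 * 17.8 * 0.5
V = 0.42 m^3

0.42


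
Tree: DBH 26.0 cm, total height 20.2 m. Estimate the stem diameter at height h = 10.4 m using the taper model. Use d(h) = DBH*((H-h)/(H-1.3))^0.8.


Taper: d(h) = DBH * ((H - h) / (H - 1.3))^0.8
Numerator = H - h = 20.2 - 10.4 = 9.8 m
Denominator = H - 1.3 = 20.2 - 1.3 = 18.9 m
Ratio = 9.8 / 18.9 = 0.51852
d = 26.0 * 0.51852^0.8 = 15.4 cm

15.4


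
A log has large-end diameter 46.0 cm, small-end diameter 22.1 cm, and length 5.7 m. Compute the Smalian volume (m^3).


Smalian: V = (A1 + A2)/2 * L,  A = pi*(D/200)^2
A1 = pi*(46.0/200)^2 = 0.16619 m^2
A2 = pi*(22.1/200)^2 = 0.03836 m^2
V = (0.16619+0.03836)/2*5.7 = 0.583 m^3

0.583


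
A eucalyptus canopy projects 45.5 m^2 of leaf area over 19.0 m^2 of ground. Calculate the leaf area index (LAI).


Formula: LAI = total leaf area / ground area  (dimensionless)
LAI = 45.5 m^2 / 19.0 m^2
LAI = 2.39

2.39


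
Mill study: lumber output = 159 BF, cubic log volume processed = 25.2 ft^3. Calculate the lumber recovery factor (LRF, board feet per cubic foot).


Formula: LRF = Lumber Output (BF) / Log Input (ft^3)
LRF = 159 BF / 25.2 ft^3
LRF = 6.31 BF/ft^3

6.31


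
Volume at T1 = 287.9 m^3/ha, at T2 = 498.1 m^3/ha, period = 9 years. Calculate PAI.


Formula: PAI = (V_T2 - V_T1) / (T2 - T1)
Volume increment = 498.1 - 287.9 = 210.2 m^3/ha
PAI = 210.2 / 9 = 23.36 m^3/ha/year

23.36


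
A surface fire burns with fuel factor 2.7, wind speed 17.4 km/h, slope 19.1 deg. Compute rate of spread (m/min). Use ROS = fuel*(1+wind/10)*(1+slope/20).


Formula: ROS = fuel * (1 + wind/10) * (1 + slope/20)
Wind factor = 1 + 17.4/10 = 2.74
Slope factor = 1 + 19.1/20 = 1.955
ROS = 2.7 * 2.74 * 1.955 = 14.46 m/min

14.46


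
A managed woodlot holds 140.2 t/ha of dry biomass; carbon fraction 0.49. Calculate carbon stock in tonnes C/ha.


Formula: Carbon Stock = Biomass * Carbon Fraction
C = 140.2 t/ha * 0.49
C = 68.7 t C/ha

68.7


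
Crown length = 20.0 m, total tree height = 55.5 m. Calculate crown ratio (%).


Formula: Crown Ratio = (Crown Length / Total Height) * 100
CR = (20.0 m / 55.5 m) * 100
CR = 0.3604 * 100 = 36.0%

36.0


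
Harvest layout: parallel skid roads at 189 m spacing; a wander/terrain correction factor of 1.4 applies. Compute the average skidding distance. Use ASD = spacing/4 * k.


Formula: ASD = (spacing / 4) * correction
Uncorrected distance = spacing / 4 = 189 / 4 = 47.25 m
ASD = 47.25 * 1.4 = 66 m

66


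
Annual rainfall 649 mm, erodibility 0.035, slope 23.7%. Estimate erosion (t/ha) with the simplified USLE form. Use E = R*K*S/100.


Formula: E = R * K * S / 100  (simplified USLE)
R * K = 649 * 0.035 = 22.715
E = 22.715 * 23.7 / 100 = 5.38 t/ha

5.38


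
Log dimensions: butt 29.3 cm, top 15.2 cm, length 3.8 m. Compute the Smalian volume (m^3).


Smalian: V = (A1 + A2)/2 * L,  A = pi*(D/200)^2
A1 = pi*(29.3/200)^2 = 0.067426 m^2
A2 = pi*(15.2/200)^2 = 0.018146 m^2
V = (0.067426+0.018146)/2*3.8 = 0.1626 m^3

0.1626


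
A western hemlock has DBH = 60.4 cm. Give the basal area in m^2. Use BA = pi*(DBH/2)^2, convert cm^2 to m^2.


Formula: BA = pi * (DBH/2)^2 / 10000  (cm^2 to m^2)
Radius = DBH/2 = 60.4/2 = 30.2 cm
BA = pi * 30.2^2 / 10000
   = 2865.2582 cm^2 / 10000
   = 0.2865 m^2

0.2865


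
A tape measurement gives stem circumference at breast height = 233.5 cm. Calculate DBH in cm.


Formula: DBH = C / pi
DBH = 233.5 / pi
pi = 3.14159...
DBH = 74.3 cm

74.3


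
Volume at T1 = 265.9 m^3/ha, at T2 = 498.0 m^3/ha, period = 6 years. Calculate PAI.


Formula: PAI = (V_T2 - V_T1) / (T2 - T1)
Volume increment = 498.0 - 265.9 = 232.1 m^3/ha
PAI = 232.1 / 6 = 38.68 m^3/ha/year

38.68


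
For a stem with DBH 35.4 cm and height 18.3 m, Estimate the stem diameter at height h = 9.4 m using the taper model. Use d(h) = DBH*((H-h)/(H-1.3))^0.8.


Taper: d(h) = DBH * ((H - h) / (H - 1.3))^0.8
Numerator = H - h = 18.3 - 9.4 = 8.9 m
Denominator = H - 1.3 = 18.3 - 1.3 = 17.0 m
Ratio = 8.9 / 17.0 = 0.52353
d = 35.4 * 0.52353^0.8 = 21.1 cm

21.1


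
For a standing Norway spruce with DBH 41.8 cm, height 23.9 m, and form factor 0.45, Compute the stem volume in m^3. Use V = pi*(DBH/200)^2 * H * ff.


Formula: V = pi * (DBH/200)^2 * H * ff
Radius = DBH/200 = 41.8/200 = 0.209 m
Radius^2 = 0.209^2 = 0.043681 m^2
V = pi * 0.043681 * 23.9 * 0.45
V = 1.476 m^3

1.476


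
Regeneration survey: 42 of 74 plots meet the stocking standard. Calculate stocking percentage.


Formula: Stocking % = stocked plots / total plots * 100
Stocking = 42 / 74 * 100
Stocking = 0.5676 * 100 = 56.8%

56.8


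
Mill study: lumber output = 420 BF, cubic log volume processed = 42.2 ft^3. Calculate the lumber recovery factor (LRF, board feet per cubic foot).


Formula: LRF = Lumber Output (BF) / Log Input (ft^3)
LRF = 420 BF / 42.2 ft^3
LRF = 9.95 BF/ft^3

9.95


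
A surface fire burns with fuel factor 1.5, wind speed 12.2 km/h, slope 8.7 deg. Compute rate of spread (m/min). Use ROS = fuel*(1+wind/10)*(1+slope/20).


Formula: ROS = fuel * (1 + wind/10) * (1 + slope/20)
Wind factor = 1 + 12.2/10 = 2.22
Slope factor = 1 + 8.7/20 = 1.435
ROS = 1.5 * 2.22 * 1.435 = 4.78 m/min

4.78


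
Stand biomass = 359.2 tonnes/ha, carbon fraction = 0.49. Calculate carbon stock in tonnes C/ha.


Formula: Carbon Stock = Biomass * Carbon Fraction
C = 359.2 t/ha * 0.49
C = 176.0 t C/ha

176.0


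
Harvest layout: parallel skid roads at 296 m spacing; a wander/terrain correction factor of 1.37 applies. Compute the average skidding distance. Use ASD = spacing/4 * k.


Formula: ASD = (spacing / 4) * correction
Uncorrected distance = spacing / 4 = 296 / 4 = 74 m
ASD = 74 * 1.37 = 101 m

101


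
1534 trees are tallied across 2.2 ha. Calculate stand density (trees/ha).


Formula: Stand Density = N_trees / Area_ha
Density = 1534 trees / 2.2 ha
Density = 697 trees/ha

697


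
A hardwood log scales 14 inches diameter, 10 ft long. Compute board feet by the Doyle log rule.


Doyle: BF = (D - 4)^2 * L / 16
Adjusted diameter = 14 - 4 = 10 in
(D-4)^2 = 10^2 = 100
BF = 100 * 10 / 16 = 63 BF

63


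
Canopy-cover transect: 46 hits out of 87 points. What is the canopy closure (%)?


Formula: Canopy closure = covered points / total points * 100
Closure = 46 / 87 * 100
Closure = 0.5287 * 100 = 52.9%

52.9


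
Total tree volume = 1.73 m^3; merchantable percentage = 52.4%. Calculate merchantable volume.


Formula: MV = V_total * (merchantable_pct / 100)
Merchantable fraction = 52.4% / 100 = 0.524
MV = 1.73 m^3 * 0.524 = 0.907 m^3

0.907


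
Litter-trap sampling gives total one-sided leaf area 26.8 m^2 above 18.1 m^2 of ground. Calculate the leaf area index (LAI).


Formula: LAI = total leaf area / ground area  (dimensionless)
LAI = 26.8 m^2 / 18.1 m^2
LAI = 1.48

1.48


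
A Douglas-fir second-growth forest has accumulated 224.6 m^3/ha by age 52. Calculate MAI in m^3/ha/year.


Formula: MAI = Total Volume / Stand Age
MAI = 224.6 m^3/ha / 52 years
MAI = 4.32 m^3/ha/year

4.32


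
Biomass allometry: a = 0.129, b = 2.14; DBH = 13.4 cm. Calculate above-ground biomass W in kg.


Formula: W = a * DBH^b  (allometric power law)
DBH^b = 13.4^2.14 = 258.2286
W = 0.129 * 258.2286 = 33.3 kg

33.3


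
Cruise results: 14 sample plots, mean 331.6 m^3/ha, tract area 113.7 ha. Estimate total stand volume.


Formula: Total Volume = Mean Volume per ha * Total Area
Total Volume = 331.6 m^3/ha * 113.7 ha
Total Volume = 37703 m^3

37703


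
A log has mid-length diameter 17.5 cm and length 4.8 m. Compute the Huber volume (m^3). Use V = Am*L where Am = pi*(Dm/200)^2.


Huber: V = Am * L,  Am = pi*(Dm/200)^2
Am = pi*(17.5/200)^2 = 0.024053 m^2
V = 0.024053*4.8 = 0.1155 m^3

0.1155


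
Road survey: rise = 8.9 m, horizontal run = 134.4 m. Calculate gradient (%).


Formula: Gradient = rise / run * 100
Gradient = 8.9 / 134.4 * 100 = 6.6%

6.6


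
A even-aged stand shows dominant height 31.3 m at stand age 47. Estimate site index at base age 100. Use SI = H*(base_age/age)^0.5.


Formula: SI = H_dom * (base_age / age)^0.5
Age ratio = 100 / 47 = 2.12766
sqrt(age_ratio) = 1.45865
SI = 31.3 * 1.45865 = 45.7 m

45.7


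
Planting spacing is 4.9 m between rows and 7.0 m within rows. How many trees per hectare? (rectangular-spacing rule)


Formula: TPH = 10000 m^2/ha / (spacing_x * spacing_y)
Area per tree = 4.9 m * 7.0 m = 34.3 m^2
TPH = 10000 / 34.3 = 292 trees/ha

292


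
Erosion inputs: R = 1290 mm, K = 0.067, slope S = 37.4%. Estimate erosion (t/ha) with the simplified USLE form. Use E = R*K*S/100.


Formula: E = R * K * S / 100  (simplified USLE)
R * K = 1290 * 0.067 = 86.43
E = 86.43 * 37.4 / 100 = 32.32 t/ha

32.32


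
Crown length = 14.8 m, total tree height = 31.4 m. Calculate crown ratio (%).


Formula: Crown Ratio = (Crown Length / Total Height) * 100
CR = (14.8 m / 31.4 m) * 100
CR = 0.4713 * 100 = 47.1%

47.1


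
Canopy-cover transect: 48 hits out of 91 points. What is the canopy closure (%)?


Formula: Canopy closure = covered points / total points * 100
Closure = 48 / 91 * 100
Closure = 0.5275 * 100 = 52.7%

52.7


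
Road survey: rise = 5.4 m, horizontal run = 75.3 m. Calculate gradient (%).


Formula: Gradient = rise / run * 100
Gradient = 5.4 / 75.3 * 100 = 7.2%

7.2


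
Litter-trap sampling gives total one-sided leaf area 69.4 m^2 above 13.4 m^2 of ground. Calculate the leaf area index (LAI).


Formula: LAI = total leaf area / ground area  (dimensionless)
LAI = 69.4 m^2 / 13.4 m^2
LAI = 5.18

5.18


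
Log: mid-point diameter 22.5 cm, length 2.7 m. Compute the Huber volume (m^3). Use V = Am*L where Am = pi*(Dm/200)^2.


Huber: V = Am * L,  Am = pi*(Dm/200)^2
Am = pi*(22.5/200)^2 = 0.039761 m^2
V = 0.039761*2.7 = 0.1074 m^3

0.1074


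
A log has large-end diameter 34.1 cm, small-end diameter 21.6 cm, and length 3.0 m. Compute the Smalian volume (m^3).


Smalian: V = (A1 + A2)/2 * L,  A = pi*(D/200)^2
A1 = pi*(34.1/200)^2 = 0.091327 m^2
A2 = pi*(21.6/200)^2 = 0.036644 m^2
V = (0.091327+0.036644)/2*3.0 = 0.192 m^3

0.192


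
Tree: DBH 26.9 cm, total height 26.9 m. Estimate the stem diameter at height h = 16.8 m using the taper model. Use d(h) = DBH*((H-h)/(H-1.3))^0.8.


Taper: d(h) = DBH * ((H - h) / (H - 1.3))^0.8
Numerator = H - h = 26.9 - 16.8 = 10.1 m
Denominator = H - 1.3 = 26.9 - 1.3 = 25.6 m
Ratio = 10.1 / 25.6 = 0.39453
d = 26.9 * 0.39453^0.8 = 12.8 cm

12.8
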